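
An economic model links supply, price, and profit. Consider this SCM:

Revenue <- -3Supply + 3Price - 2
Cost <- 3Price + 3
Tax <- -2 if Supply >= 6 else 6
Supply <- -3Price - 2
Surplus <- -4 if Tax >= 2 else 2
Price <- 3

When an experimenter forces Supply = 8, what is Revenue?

Under do(Supply=8), the mechanism Supply <- -3Price - 2 is discarded; Supply is fixed at 8.
Revenue = -3Supply + 3Price - 2  [with Supply=8, Price=3]  = -17

-17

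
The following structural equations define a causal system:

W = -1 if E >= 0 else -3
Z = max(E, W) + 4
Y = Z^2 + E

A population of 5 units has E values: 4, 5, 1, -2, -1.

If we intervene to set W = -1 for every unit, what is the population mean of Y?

Under do(W=-1), W's equation is replaced by W=-1 for every unit. Per-unit Y: 68, 86, 26, 7, 8. Mean = 39.

39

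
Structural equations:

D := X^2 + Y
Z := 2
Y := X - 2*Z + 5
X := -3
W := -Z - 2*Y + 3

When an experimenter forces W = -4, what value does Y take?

-2

do(W=-4) replaces the equation W := -Z - 2*Y + 3 with the constant W = -4.
Y is not downstream of the intervention, so its value is determined by the original equations.
Y = X - 2*Z + 5  [with X=-3, Z=2]  = -2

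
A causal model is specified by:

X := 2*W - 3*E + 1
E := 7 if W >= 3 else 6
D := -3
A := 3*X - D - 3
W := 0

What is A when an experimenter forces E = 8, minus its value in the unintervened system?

do(E=8) replaces the equation E := 7 if W >= 3 else 6 with the constant E = 8.
X = 2*W - 3*E + 1  [with W=0, E=8]  = -23
A = 3*X - D - 3  [with X=-23, D=-3]  = -69
Without intervention: E = 7 if W >= 3 else 6  [with W=0]  = 6; X = 2*W - 3*E + 1  [with W=0, E=6]  = -17; A = 3*X - D - 3  [with X=-17, D=-3]  = -51.
Change = -69 − (-51) = -18.

-18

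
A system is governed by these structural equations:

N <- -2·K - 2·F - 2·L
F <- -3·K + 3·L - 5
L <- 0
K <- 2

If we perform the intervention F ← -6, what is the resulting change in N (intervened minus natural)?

The intervention breaks the incoming arrows to F: F <- -3·K + 3·L - 5 no longer applies, and F = -6.
N = -2·K - 2·F - 2·L  [with K=2, F=-6, L=0]  = 8
Without intervention: F = -3·K + 3·L - 5  [with K=2, L=0]  = -11; N = -2·K - 2·F - 2·L  [with K=2, F=-11, L=0]  = 18.
Change = 8 − 18 = -10.

-10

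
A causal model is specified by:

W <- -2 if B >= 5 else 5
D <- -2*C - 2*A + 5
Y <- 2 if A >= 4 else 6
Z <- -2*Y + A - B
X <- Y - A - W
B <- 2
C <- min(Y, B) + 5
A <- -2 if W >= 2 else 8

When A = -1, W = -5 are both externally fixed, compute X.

The joint intervention fixes A = -1, W = -5, removing each variable's own equation.
Y = 2 if A >= 4 else 6  [with A=-1]  = 6
X = Y - A - W  [with Y=6, A=-1, W=-5]  = 12

12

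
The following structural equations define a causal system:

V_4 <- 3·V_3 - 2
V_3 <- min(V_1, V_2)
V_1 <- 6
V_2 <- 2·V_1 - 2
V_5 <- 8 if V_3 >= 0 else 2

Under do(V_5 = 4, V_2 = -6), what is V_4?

Setting V_5 = 4, V_2 = -6 by intervention discards those variables' equations.
V_3 = min(V_1, V_2)  [with V_1=6, V_2=-6]  = -6
V_4 = 3·V_3 - 2  [with V_3=-6]  = -20

-20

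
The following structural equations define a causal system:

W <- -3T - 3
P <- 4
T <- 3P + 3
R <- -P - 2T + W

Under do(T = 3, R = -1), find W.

-12

The joint intervention fixes T = 3, R = -1, removing each variable's own equation.
W = -3T - 3  [with T=3]  = -12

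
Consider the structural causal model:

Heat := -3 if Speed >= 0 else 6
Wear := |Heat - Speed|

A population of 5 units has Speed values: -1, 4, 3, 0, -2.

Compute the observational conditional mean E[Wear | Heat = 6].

Observing Heat=6 restricts to units where Heat's equation naturally yields 6: Speed ∈ {-1, -2}. In that subpopulation Wear = 7, 8, mean 7.5.

7.5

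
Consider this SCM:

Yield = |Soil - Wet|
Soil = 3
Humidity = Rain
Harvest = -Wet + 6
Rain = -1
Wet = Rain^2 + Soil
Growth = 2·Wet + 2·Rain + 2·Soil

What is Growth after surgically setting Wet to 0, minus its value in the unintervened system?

The intervention breaks the incoming arrows to Wet: Wet = Rain^2 + Soil no longer applies, and Wet = 0.
Growth = 2·Wet + 2·Rain + 2·Soil  [with Wet=0, Rain=-1, Soil=3]  = 4
Without intervention: Wet = Rain^2 + Soil  [with Rain=-1, Soil=3]  = 4; Growth = 2·Wet + 2·Rain + 2·Soil  [with Wet=4, Rain=-1, Soil=3]  = 12.
Change = 4 − 12 = -8.

-8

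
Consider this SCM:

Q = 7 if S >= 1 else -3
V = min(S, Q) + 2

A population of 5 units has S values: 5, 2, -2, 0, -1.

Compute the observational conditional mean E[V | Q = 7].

5.5

Conditioning on Q=7 selects the 2 unit(s) with S ∈ {5, 2}. Their V values: 7, 4. Mean = 5.5.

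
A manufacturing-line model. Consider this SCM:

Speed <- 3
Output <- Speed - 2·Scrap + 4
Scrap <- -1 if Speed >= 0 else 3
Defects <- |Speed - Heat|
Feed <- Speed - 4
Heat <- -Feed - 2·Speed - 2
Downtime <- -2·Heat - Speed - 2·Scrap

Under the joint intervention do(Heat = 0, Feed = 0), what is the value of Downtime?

The joint intervention fixes Heat = 0, Feed = 0, removing each variable's own equation.
Scrap = -1 if Speed >= 0 else 3  [with Speed=3]  = -1
Downtime = -2·Heat - Speed - 2·Scrap  [with Heat=0, Speed=3, Scrap=-1]  = -1

-1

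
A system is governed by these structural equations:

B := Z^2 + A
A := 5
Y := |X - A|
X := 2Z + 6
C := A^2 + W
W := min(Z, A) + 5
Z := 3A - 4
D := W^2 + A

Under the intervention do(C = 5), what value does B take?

126

Under do(C=5), the mechanism C := A^2 + W is discarded; C is fixed at 5.
Since B is not a descendant of the intervened variable, it is unaffected.
Z = 3A - 4  [with A=5]  = 11
B = Z^2 + A  [with Z=11, A=5]  = 126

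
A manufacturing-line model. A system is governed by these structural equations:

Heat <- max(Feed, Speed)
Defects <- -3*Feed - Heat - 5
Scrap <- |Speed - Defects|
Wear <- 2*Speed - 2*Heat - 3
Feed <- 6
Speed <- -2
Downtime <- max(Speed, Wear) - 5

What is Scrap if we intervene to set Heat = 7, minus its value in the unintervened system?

1

The intervention breaks the incoming arrows to Heat: Heat <- max(Feed, Speed) no longer applies, and Heat = 7.
Defects = -3*Feed - Heat - 5  [with Feed=6, Heat=7]  = -30
Scrap = |Speed - Defects|  [with Speed=-2, Defects=-30]  = 28
Without intervention: Heat = max(Feed, Speed)  [with Feed=6, Speed=-2]  = 6; Defects = -3*Feed - Heat - 5  [with Feed=6, Heat=6]  = -29; Scrap = |Speed - Defects|  [with Speed=-2, Defects=-29]  = 27.
Change = 28 − 27 = 1.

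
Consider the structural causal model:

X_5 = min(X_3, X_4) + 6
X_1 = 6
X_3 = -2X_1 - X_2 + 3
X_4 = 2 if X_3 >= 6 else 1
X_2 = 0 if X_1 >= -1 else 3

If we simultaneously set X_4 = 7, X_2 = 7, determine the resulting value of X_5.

-10

The joint intervention fixes X_4 = 7, X_2 = 7, removing each variable's own equation.
X_3 = -2X_1 - X_2 + 3  [with X_1=6, X_2=7]  = -16
X_5 = min(X_3, X_4) + 6  [with X_3=-16, X_4=7]  = -10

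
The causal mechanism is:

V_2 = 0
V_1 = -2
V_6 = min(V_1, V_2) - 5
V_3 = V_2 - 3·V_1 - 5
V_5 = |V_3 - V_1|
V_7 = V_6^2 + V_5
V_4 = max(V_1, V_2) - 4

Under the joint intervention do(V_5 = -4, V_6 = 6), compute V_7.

32

Under do(V_5 = -4, V_6 = 6), each intervened variable's structural equation is replaced by its fixed value.
V_7 = V_6^2 + V_5  [with V_6=6, V_5=-4]  = 32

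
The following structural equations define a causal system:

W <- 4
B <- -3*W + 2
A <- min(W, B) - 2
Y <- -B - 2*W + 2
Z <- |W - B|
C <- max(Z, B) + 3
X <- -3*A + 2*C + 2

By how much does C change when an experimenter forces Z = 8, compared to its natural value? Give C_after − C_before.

-6

The intervention breaks the incoming arrows to Z: Z <- |W - B| no longer applies, and Z = 8.
B = -3*W + 2  [with W=4]  = -10
C = max(Z, B) + 3  [with Z=8, B=-10]  = 11
Without intervention: B = -3*W + 2  [with W=4]  = -10; Z = |W - B|  [with W=4, B=-10]  = 14; C = max(Z, B) + 3  [with Z=14, B=-10]  = 17.
Change = 11 − 17 = -6.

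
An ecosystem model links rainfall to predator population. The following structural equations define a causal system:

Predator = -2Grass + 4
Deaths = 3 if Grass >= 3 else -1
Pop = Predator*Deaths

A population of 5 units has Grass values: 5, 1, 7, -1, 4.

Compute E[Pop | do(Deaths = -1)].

The intervention sets Deaths=-1 in all 5 units regardless of Grass. Recomputing Pop per unit gives 6, -2, 10, -6, 4; average 2.4.

2.4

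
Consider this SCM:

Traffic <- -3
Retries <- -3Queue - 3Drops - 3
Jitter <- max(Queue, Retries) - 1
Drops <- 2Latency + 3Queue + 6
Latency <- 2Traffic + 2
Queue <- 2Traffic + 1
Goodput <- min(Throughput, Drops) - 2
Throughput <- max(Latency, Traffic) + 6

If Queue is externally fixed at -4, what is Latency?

Under do(Queue=-4), the mechanism Queue <- 2Traffic + 1 is discarded; Queue is fixed at -4.
Since Latency is not a descendant of the intervened variable, it is unaffected.
Latency = 2Traffic + 2  [with Traffic=-3]  = -4

-4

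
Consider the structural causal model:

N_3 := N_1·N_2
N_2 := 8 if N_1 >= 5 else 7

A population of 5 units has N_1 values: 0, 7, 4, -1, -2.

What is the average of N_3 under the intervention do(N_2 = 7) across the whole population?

11.2

Under do(N_2=7), N_2's equation is replaced by N_2=7 for every unit. Per-unit N_3: 0, 49, 28, -7, -14. Mean = 11.2.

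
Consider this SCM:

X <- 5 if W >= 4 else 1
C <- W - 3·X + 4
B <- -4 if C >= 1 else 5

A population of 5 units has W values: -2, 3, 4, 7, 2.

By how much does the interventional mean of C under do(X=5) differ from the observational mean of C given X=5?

Under do(X=5), X's equation is replaced by X=5 for every unit. Per-unit C: -13, -8, -7, -4, -9. Mean = -8.2.
Observing X=5 restricts to units where X's equation naturally yields 5: W ∈ {4, 7}. In that subpopulation C = -7, -4, mean -5.5.
Difference = -8.2 − (-5.5) = -2.7.

-2.7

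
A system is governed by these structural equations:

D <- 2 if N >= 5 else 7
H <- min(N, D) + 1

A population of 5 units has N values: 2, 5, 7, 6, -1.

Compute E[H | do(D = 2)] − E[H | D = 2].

The intervention sets D=2 in all 5 units regardless of N. Recomputing H per unit gives 3, 3, 3, 3, 0; average 2.4.
E[H|D=2] averages over only the 3 units with D=2 (N = 5, 7, 6): H = 3, 3, 3, mean 3.
Difference = 2.4 − 3 = -0.6.

-0.6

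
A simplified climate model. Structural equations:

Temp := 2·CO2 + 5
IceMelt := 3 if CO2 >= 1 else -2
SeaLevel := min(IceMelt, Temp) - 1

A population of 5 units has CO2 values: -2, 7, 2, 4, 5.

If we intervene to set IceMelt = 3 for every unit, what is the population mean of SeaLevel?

do(IceMelt=3) breaks IceMelt's dependence on CO2. With IceMelt=3 fixed, SeaLevel across the units is 0, 2, 2, 2, 2, mean 1.6.

1.6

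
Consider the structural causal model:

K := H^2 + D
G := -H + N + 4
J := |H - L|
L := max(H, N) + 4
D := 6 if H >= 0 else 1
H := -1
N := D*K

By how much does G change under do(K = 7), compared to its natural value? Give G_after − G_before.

5

The intervention breaks the incoming arrows to K: K := H^2 + D no longer applies, and K = 7.
D = 6 if H >= 0 else 1  [with H=-1]  = 1
N = D*K  [with D=1, K=7]  = 7
G = -H + N + 4  [with H=-1, N=7]  = 12
Without intervention: D = 6 if H >= 0 else 1  [with H=-1]  = 1; K = H^2 + D  [with H=-1, D=1]  = 2; N = D*K  [with D=1, K=2]  = 2; G = -H + N + 4  [with H=-1, N=2]  = 7.
Change = 12 − 7 = 5.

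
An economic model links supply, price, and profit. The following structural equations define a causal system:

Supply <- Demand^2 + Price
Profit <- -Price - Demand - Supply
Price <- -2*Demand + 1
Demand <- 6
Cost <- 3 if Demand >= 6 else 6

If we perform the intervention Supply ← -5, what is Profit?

do(Supply=-5) replaces the equation Supply <- Demand^2 + Price with the constant Supply = -5.
Price = -2*Demand + 1  [with Demand=6]  = -11
Profit = -Price - Demand - Supply  [with Price=-11, Demand=6, Supply=-5]  = 10

10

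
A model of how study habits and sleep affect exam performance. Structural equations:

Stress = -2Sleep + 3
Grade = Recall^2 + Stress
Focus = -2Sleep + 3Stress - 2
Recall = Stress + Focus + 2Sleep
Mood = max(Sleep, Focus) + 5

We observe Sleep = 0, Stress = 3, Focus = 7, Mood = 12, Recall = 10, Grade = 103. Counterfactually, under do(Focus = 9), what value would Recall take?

do(Focus=9) replaces the equation Focus = -2Sleep + 3Stress - 2 with the constant Focus = 9.
Stress = -2Sleep + 3  [with Sleep=0]  = 3
Recall = Stress + Focus + 2Sleep  [with Stress=3, Focus=9, Sleep=0]  = 12

12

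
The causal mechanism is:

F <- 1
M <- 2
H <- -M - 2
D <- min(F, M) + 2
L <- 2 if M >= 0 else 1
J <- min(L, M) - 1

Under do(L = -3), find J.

-4

The intervention breaks the incoming arrows to L: L <- 2 if M >= 0 else 1 no longer applies, and L = -3.
J = min(L, M) - 1  [with L=-3, M=2]  = -4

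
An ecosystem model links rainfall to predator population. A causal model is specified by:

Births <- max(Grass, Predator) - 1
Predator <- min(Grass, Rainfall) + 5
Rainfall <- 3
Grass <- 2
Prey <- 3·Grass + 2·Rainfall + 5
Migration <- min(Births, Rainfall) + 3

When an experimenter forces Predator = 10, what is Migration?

6

Under do(Predator=10), the mechanism Predator <- min(Grass, Rainfall) + 5 is discarded; Predator is fixed at 10.
Births = max(Grass, Predator) - 1  [with Grass=2, Predator=10]  = 9
Migration = min(Births, Rainfall) + 3  [with Births=9, Rainfall=3]  = 6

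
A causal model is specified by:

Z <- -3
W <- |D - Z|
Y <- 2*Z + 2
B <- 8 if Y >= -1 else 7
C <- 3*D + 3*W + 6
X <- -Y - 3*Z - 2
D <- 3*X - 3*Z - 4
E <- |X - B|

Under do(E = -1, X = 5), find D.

20

Under do(E = -1, X = 5), each intervened variable's structural equation is replaced by its fixed value.
D = 3*X - 3*Z - 4  [with X=5, Z=-3]  = 20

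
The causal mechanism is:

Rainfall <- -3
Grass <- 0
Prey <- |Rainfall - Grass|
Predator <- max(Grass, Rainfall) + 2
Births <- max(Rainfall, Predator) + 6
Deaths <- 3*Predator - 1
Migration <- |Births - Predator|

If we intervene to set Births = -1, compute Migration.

3

Under do(Births=-1), the mechanism Births <- max(Rainfall, Predator) + 6 is discarded; Births is fixed at -1.
Predator = max(Grass, Rainfall) + 2  [with Grass=0, Rainfall=-3]  = 2
Migration = |Births - Predator|  [with Births=-1, Predator=2]  = 3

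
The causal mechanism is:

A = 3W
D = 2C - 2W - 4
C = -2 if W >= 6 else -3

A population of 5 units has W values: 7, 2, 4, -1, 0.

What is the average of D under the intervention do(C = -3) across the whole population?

Every unit gets C=-3 under the intervention. D values become -24, -14, -18, -8, -10; E[D|do(C=-3)] = -14.8.

-14.8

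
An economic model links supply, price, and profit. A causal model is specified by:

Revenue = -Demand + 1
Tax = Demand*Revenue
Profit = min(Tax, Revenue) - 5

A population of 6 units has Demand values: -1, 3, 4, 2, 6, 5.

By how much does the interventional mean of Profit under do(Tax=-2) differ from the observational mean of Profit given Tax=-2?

-1

Under do(Tax=-2), Tax's equation is replaced by Tax=-2 for every unit. Per-unit Profit: -7, -7, -8, -7, -10, -9. Mean = -8.
Observing Tax=-2 restricts to units where Tax's equation naturally yields -2: Demand ∈ {-1, 2}. In that subpopulation Profit = -7, -7, mean -7.
Difference = -8 − (-7) = -1.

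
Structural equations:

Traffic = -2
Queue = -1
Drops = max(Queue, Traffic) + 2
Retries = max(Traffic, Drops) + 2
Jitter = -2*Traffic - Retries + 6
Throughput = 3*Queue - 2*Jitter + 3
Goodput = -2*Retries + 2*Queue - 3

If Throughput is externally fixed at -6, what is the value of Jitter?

7

do(Throughput=-6) replaces the equation Throughput = 3*Queue - 2*Jitter + 3 with the constant Throughput = -6.
Since Jitter is not a descendant of the intervened variable, it is unaffected.
Drops = max(Queue, Traffic) + 2  [with Queue=-1, Traffic=-2]  = 1
Retries = max(Traffic, Drops) + 2  [with Traffic=-2, Drops=1]  = 3
Jitter = -2*Traffic - Retries + 6  [with Traffic=-2, Retries=3]  = 7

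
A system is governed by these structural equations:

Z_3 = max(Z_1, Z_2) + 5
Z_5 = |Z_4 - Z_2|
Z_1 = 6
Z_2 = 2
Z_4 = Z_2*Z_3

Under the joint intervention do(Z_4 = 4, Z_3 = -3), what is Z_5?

2

The joint intervention fixes Z_4 = 4, Z_3 = -3, removing each variable's own equation.
Z_5 = |Z_4 - Z_2|  [with Z_4=4, Z_2=2]  = 2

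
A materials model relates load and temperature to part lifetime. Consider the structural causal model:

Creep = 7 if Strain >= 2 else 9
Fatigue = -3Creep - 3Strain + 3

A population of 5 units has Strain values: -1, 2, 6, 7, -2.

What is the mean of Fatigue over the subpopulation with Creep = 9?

E[Fatigue|Creep=9] averages over only the 2 units with Creep=9 (Strain = -1, -2): Fatigue = -21, -18, mean -19.5.

-19.5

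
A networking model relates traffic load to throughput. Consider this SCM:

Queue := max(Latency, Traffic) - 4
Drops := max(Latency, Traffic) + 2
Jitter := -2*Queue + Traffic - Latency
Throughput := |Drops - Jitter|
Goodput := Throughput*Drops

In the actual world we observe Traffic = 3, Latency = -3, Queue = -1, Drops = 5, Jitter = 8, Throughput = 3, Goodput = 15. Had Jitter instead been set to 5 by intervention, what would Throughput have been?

The intervention breaks the incoming arrows to Jitter: Jitter := -2*Queue + Traffic - Latency no longer applies, and Jitter = 5.
Drops = max(Latency, Traffic) + 2  [with Latency=-3, Traffic=3]  = 5
Throughput = |Drops - Jitter|  [with Drops=5, Jitter=5]  = 0

0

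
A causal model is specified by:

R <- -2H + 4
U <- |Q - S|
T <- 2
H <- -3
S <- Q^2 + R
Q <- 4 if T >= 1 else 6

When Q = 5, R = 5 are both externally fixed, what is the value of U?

25

Setting Q = 5, R = 5 by intervention discards those variables' equations.
S = Q^2 + R  [with Q=5, R=5]  = 30
U = |Q - S|  [with Q=5, S=30]  = 25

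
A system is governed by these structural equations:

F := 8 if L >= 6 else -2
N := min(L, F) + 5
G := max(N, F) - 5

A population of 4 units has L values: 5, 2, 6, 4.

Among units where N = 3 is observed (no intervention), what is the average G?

Conditioning on N=3 selects the 3 unit(s) with L ∈ {5, 2, 4}. Their G values: -2, -2, -2. Mean = -2.

-2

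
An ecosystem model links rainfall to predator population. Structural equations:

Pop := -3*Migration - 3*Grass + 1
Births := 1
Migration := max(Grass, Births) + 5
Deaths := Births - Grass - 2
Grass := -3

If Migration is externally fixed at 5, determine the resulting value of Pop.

-5

Intervening sets Migration = 5 and removes its equation (Migration := max(Grass, Births) + 5).
Pop = -3*Migration - 3*Grass + 1  [with Migration=5, Grass=-3]  = -5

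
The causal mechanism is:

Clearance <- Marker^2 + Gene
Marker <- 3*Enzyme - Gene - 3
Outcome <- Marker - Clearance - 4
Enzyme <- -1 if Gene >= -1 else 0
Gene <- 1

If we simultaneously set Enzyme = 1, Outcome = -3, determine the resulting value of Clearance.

2

The joint intervention fixes Enzyme = 1, Outcome = -3, removing each variable's own equation.
Marker = 3*Enzyme - Gene - 3  [with Enzyme=1, Gene=1]  = -1
Clearance = Marker^2 + Gene  [with Marker=-1, Gene=1]  = 2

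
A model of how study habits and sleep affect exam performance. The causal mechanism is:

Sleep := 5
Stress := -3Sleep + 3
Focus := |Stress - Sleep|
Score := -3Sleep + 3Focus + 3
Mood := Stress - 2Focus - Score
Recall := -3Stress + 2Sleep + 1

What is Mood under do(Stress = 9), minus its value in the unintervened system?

do(Stress=9) replaces the equation Stress := -3Sleep + 3 with the constant Stress = 9.
Focus = |Stress - Sleep|  [with Stress=9, Sleep=5]  = 4
Score = -3Sleep + 3Focus + 3  [with Sleep=5, Focus=4]  = 0
Mood = Stress - 2Focus - Score  [with Stress=9, Focus=4, Score=0]  = 1
Without intervention: Stress = -3Sleep + 3  [with Sleep=5]  = -12; Focus = |Stress - Sleep|  [with Stress=-12, Sleep=5]  = 17; Score = -3Sleep + 3Focus + 3  [with Sleep=5, Focus=17]  = 39; Mood = Stress - 2Focus - Score  [with Stress=-12, Focus=17, Score=39]  = -85.
Change = 1 − (-85) = 86.

86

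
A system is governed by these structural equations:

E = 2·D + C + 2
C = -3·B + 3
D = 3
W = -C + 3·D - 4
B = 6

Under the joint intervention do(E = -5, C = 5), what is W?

0

The joint intervention fixes E = -5, C = 5, removing each variable's own equation.
W = -C + 3·D - 4  [with C=5, D=3]  = 0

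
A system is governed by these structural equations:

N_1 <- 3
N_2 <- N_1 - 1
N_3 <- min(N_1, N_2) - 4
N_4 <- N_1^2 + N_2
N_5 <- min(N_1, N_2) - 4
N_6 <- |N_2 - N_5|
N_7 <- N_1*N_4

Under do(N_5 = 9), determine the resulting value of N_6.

The intervention breaks the incoming arrows to N_5: N_5 <- min(N_1, N_2) - 4 no longer applies, and N_5 = 9.
N_2 = N_1 - 1  [with N_1=3]  = 2
N_6 = |N_2 - N_5|  [with N_2=2, N_5=9]  = 7

7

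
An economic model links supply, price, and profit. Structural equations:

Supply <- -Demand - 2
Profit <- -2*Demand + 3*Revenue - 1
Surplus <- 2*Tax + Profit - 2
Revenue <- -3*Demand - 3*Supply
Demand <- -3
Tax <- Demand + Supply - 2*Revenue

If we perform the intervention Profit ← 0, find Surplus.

-30

The intervention breaks the incoming arrows to Profit: Profit <- -2*Demand + 3*Revenue - 1 no longer applies, and Profit = 0.
Supply = -Demand - 2  [with Demand=-3]  = 1
Revenue = -3*Demand - 3*Supply  [with Demand=-3, Supply=1]  = 6
Tax = Demand + Supply - 2*Revenue  [with Demand=-3, Supply=1, Revenue=6]  = -14
Surplus = 2*Tax + Profit - 2  [with Tax=-14, Profit=0]  = -30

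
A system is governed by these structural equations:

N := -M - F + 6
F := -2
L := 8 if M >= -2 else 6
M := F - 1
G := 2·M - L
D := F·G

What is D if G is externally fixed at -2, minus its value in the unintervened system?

The intervention breaks the incoming arrows to G: G := 2·M - L no longer applies, and G = -2.
D = F·G  [with F=-2, G=-2]  = 4
Without intervention: M = F - 1  [with F=-2]  = -3; L = 8 if M >= -2 else 6  [with M=-3]  = 6; G = 2·M - L  [with M=-3, L=6]  = -12; D = F·G  [with F=-2, G=-12]  = 24.
Change = 4 − 24 = -20.

-20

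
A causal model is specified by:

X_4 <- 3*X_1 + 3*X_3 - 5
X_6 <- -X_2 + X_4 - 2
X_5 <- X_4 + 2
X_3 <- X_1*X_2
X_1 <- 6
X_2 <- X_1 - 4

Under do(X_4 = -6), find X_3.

Under do(X_4=-6), the mechanism X_4 <- 3*X_1 + 3*X_3 - 5 is discarded; X_4 is fixed at -6.
Since X_3 is not a descendant of the intervened variable, it is unaffected.
X_2 = X_1 - 4  [with X_1=6]  = 2
X_3 = X_1*X_2  [with X_1=6, X_2=2]  = 12

12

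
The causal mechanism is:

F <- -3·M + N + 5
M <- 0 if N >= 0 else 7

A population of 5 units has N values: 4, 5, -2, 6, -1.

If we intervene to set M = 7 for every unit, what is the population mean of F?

-13.6

do(M=7) breaks M's dependence on N. With M=7 fixed, F across the units is -12, -11, -18, -10, -17, mean -13.6.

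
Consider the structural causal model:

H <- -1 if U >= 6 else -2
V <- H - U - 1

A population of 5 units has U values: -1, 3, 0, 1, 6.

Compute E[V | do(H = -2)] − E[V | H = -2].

Under do(H=-2), H's equation is replaced by H=-2 for every unit. Per-unit V: -2, -6, -3, -4, -9. Mean = -4.8.
Conditioning on H=-2 selects the 4 unit(s) with U ∈ {-1, 3, 0, 1}. Their V values: -2, -6, -3, -4. Mean = -3.75.
Difference = -4.8 − (-3.75) = -1.05.

-1.05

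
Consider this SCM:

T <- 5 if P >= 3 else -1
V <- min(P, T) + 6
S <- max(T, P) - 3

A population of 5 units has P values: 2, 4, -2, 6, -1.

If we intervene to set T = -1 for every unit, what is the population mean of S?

-1

Every unit gets T=-1 under the intervention. S values become -1, 1, -4, 3, -4; E[S|do(T=-1)] = -1.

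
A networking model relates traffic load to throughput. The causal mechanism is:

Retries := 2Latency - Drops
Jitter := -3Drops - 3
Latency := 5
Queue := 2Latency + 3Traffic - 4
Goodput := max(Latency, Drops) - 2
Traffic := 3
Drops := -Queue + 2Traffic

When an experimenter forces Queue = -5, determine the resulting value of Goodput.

9

The intervention breaks the incoming arrows to Queue: Queue := 2Latency + 3Traffic - 4 no longer applies, and Queue = -5.
Drops = -Queue + 2Traffic  [with Queue=-5, Traffic=3]  = 11
Goodput = max(Latency, Drops) - 2  [with Latency=5, Drops=11]  = 9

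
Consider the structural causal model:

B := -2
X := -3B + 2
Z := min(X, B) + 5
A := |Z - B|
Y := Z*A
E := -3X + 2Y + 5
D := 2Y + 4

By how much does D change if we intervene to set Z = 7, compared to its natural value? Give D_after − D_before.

96

The intervention breaks the incoming arrows to Z: Z := min(X, B) + 5 no longer applies, and Z = 7.
A = |Z - B|  [with Z=7, B=-2]  = 9
Y = Z*A  [with Z=7, A=9]  = 63
D = 2Y + 4  [with Y=63]  = 130
Without intervention: X = -3B + 2  [with B=-2]  = 8; Z = min(X, B) + 5  [with X=8, B=-2]  = 3; A = |Z - B|  [with Z=3, B=-2]  = 5; Y = Z*A  [with Z=3, A=5]  = 15; D = 2Y + 4  [with Y=15]  = 34.
Change = 130 − 34 = 96.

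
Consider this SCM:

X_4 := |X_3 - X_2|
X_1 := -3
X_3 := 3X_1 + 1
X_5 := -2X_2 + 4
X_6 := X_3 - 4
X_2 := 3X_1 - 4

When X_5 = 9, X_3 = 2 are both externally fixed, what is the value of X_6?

-2

The joint intervention fixes X_5 = 9, X_3 = 2, removing each variable's own equation.
X_6 = X_3 - 4  [with X_3=2]  = -2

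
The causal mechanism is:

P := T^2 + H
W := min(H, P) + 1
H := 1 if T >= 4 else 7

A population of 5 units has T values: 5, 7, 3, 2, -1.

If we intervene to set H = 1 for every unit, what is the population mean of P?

18.6

Under do(H=1), H's equation is replaced by H=1 for every unit. Per-unit P: 26, 50, 10, 5, 2. Mean = 18.6.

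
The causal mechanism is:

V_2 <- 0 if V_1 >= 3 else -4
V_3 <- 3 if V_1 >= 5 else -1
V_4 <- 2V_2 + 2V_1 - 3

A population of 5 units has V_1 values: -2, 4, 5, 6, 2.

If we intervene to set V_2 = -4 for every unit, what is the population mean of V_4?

do(V_2=-4) breaks V_2's dependence on V_1. With V_2=-4 fixed, V_4 across the units is -15, -3, -1, 1, -7, mean -5.

-5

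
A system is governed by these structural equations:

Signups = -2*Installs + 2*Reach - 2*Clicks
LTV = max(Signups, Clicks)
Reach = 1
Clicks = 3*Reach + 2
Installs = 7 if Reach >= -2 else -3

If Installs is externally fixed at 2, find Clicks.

Under do(Installs=2), the mechanism Installs = 7 if Reach >= -2 else -3 is discarded; Installs is fixed at 2.
Since Clicks is not a descendant of the intervened variable, it is unaffected.
Clicks = 3*Reach + 2  [with Reach=1]  = 5

5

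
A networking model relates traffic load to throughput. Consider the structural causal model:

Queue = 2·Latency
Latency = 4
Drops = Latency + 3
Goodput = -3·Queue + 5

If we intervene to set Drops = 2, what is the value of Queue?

Under do(Drops=2), the mechanism Drops = Latency + 3 is discarded; Drops is fixed at 2.
Since Queue is not a descendant of the intervened variable, it is unaffected.
Queue = 2·Latency  [with Latency=4]  = 8

8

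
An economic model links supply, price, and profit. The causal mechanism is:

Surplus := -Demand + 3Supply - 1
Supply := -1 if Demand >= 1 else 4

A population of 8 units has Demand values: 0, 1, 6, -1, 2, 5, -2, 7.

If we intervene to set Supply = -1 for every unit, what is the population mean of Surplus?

Under do(Supply=-1), Supply's equation is replaced by Supply=-1 for every unit. Per-unit Surplus: -4, -5, -10, -3, -6, -9, -2, -11. Mean = -6.25.

-6.25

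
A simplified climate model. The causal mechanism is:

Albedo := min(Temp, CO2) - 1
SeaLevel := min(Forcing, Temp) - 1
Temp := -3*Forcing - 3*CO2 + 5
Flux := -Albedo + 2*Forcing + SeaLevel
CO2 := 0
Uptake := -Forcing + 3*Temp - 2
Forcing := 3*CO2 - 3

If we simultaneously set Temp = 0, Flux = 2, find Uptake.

1

Under do(Temp = 0, Flux = 2), each intervened variable's structural equation is replaced by its fixed value.
Forcing = 3*CO2 - 3  [with CO2=0]  = -3
Uptake = -Forcing + 3*Temp - 2  [with Forcing=-3, Temp=0]  = 1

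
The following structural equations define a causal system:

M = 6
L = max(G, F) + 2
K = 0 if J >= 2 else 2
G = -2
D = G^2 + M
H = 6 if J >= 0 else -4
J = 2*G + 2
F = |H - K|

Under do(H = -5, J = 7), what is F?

5

Under do(H = -5, J = 7), each intervened variable's structural equation is replaced by its fixed value.
K = 0 if J >= 2 else 2  [with J=7]  = 0
F = |H - K|  [with H=-5, K=0]  = 5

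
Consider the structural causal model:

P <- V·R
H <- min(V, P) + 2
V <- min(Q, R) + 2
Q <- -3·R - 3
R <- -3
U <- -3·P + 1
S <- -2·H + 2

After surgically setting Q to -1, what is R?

-3

Under do(Q=-1), the mechanism Q <- -3·R - 3 is discarded; Q is fixed at -1.
R is not downstream of the intervention, so its value is determined by the original equations.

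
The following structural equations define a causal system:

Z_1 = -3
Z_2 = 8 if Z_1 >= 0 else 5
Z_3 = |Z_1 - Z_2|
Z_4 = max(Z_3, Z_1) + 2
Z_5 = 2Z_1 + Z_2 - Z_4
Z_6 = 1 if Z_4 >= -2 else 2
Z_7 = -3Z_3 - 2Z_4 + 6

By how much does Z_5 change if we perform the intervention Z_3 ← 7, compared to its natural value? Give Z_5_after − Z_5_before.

do(Z_3=7) replaces the equation Z_3 = |Z_1 - Z_2| with the constant Z_3 = 7.
Z_2 = 8 if Z_1 >= 0 else 5  [with Z_1=-3]  = 5
Z_4 = max(Z_3, Z_1) + 2  [with Z_3=7, Z_1=-3]  = 9
Z_5 = 2Z_1 + Z_2 - Z_4  [with Z_1=-3, Z_2=5, Z_4=9]  = -10
Without intervention: Z_2 = 8 if Z_1 >= 0 else 5  [with Z_1=-3]  = 5; Z_3 = |Z_1 - Z_2|  [with Z_1=-3, Z_2=5]  = 8; Z_4 = max(Z_3, Z_1) + 2  [with Z_3=8, Z_1=-3]  = 10; Z_5 = 2Z_1 + Z_2 - Z_4  [with Z_1=-3, Z_2=5, Z_4=10]  = -11.
Change = -10 − (-11) = 1.

1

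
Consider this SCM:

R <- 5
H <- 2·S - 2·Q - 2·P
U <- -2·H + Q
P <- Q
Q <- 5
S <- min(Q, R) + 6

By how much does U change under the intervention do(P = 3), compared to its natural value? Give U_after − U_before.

The intervention breaks the incoming arrows to P: P <- Q no longer applies, and P = 3.
S = min(Q, R) + 6  [with Q=5, R=5]  = 11
H = 2·S - 2·Q - 2·P  [with S=11, Q=5, P=3]  = 6
U = -2·H + Q  [with H=6, Q=5]  = -7
Without intervention: P = Q  [with Q=5]  = 5; S = min(Q, R) + 6  [with Q=5, R=5]  = 11; H = 2·S - 2·Q - 2·P  [with S=11, Q=5, P=5]  = 2; U = -2·H + Q  [with H=2, Q=5]  = 1.
Change = -7 − 1 = -8.

-8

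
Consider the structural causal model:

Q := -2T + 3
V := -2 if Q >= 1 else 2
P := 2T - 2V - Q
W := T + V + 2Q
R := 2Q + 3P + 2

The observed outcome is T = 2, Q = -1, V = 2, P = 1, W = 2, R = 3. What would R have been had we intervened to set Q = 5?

21

Under do(Q=5), the mechanism Q := -2T + 3 is discarded; Q is fixed at 5.
V = -2 if Q >= 1 else 2  [with Q=5]  = -2
P = 2T - 2V - Q  [with T=2, V=-2, Q=5]  = 3
R = 2Q + 3P + 2  [with Q=5, P=3]  = 21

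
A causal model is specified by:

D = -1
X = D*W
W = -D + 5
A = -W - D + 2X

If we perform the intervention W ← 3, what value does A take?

-8

Under do(W=3), the mechanism W = -D + 5 is discarded; W is fixed at 3.
X = D*W  [with D=-1, W=3]  = -3
A = -W - D + 2X  [with W=3, D=-1, X=-3]  = -8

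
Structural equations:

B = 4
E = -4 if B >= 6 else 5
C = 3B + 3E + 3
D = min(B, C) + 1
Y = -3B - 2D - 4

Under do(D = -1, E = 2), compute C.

21

Setting D = -1, E = 2 by intervention discards those variables' equations.
C = 3B + 3E + 3  [with B=4, E=2]  = 21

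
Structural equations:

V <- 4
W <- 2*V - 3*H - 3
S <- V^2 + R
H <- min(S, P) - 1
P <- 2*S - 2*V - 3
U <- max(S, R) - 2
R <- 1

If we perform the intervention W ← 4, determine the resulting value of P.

Under do(W=4), the mechanism W <- 2*V - 3*H - 3 is discarded; W is fixed at 4.
Since P is not a descendant of the intervened variable, it is unaffected.
S = V^2 + R  [with V=4, R=1]  = 17
P = 2*S - 2*V - 3  [with S=17, V=4]  = 23

23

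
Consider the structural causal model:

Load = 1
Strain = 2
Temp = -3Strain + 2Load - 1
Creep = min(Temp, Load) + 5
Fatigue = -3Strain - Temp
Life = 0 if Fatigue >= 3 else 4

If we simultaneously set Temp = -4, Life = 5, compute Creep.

1

Setting Temp = -4, Life = 5 by intervention discards those variables' equations.
Creep = min(Temp, Load) + 5  [with Temp=-4, Load=1]  = 1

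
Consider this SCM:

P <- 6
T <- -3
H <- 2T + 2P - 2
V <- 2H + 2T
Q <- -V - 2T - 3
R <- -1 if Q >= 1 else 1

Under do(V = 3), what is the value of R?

1

Under do(V=3), the mechanism V <- 2H + 2T is discarded; V is fixed at 3.
Q = -V - 2T - 3  [with V=3, T=-3]  = 0
R = -1 if Q >= 1 else 1  [with Q=0]  = 1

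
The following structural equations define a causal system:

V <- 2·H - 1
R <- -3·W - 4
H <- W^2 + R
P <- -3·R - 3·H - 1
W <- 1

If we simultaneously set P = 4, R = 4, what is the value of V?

The joint intervention fixes P = 4, R = 4, removing each variable's own equation.
H = W^2 + R  [with W=1, R=4]  = 5
V = 2·H - 1  [with H=5]  = 9

9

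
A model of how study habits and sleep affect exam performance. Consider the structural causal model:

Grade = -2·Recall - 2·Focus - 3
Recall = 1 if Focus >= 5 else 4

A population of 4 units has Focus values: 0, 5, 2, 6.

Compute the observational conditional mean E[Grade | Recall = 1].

-16

Observing Recall=1 restricts to units where Recall's equation naturally yields 1: Focus ∈ {5, 6}. In that subpopulation Grade = -15, -17, mean -16.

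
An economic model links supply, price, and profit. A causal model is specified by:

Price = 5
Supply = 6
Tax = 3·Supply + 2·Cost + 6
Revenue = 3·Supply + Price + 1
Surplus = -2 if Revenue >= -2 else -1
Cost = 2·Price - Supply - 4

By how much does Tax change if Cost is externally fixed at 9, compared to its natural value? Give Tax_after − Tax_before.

do(Cost=9) replaces the equation Cost = 2·Price - Supply - 4 with the constant Cost = 9.
Tax = 3·Supply + 2·Cost + 6  [with Supply=6, Cost=9]  = 42
Without intervention: Cost = 2·Price - Supply - 4  [with Price=5, Supply=6]  = 0; Tax = 3·Supply + 2·Cost + 6  [with Supply=6, Cost=0]  = 24.
Change = 42 − 24 = 18.

18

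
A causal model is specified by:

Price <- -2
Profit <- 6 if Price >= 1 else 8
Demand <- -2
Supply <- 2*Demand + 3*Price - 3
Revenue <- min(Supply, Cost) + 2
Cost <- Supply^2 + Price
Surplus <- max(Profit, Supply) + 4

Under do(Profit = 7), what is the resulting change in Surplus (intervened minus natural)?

Intervening sets Profit = 7 and removes its equation (Profit <- 6 if Price >= 1 else 8).
Supply = 2*Demand + 3*Price - 3  [with Demand=-2, Price=-2]  = -13
Surplus = max(Profit, Supply) + 4  [with Profit=7, Supply=-13]  = 11
Without intervention: Supply = 2*Demand + 3*Price - 3  [with Demand=-2, Price=-2]  = -13; Profit = 6 if Price >= 1 else 8  [with Price=-2]  = 8; Surplus = max(Profit, Supply) + 4  [with Profit=8, Supply=-13]  = 12.
Change = 11 − 12 = -1.

-1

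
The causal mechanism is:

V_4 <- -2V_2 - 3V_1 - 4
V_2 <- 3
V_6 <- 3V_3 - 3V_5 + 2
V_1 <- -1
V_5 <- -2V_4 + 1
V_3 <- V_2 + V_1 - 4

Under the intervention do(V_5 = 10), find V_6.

The intervention breaks the incoming arrows to V_5: V_5 <- -2V_4 + 1 no longer applies, and V_5 = 10.
V_3 = V_2 + V_1 - 4  [with V_2=3, V_1=-1]  = -2
V_6 = 3V_3 - 3V_5 + 2  [with V_3=-2, V_5=10]  = -34

-34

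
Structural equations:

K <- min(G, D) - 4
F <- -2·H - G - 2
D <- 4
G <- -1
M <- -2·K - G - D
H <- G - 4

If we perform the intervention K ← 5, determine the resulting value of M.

-13

The intervention breaks the incoming arrows to K: K <- min(G, D) - 4 no longer applies, and K = 5.
M = -2·K - G - D  [with K=5, G=-1, D=4]  = -13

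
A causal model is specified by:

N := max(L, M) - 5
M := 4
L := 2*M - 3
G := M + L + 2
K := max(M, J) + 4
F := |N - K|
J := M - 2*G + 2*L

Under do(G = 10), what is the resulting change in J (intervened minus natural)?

2

Intervening sets G = 10 and removes its equation (G := M + L + 2).
L = 2*M - 3  [with M=4]  = 5
J = M - 2*G + 2*L  [with M=4, G=10, L=5]  = -6
Without intervention: L = 2*M - 3  [with M=4]  = 5; G = M + L + 2  [with M=4, L=5]  = 11; J = M - 2*G + 2*L  [with M=4, G=11, L=5]  = -8.
Change = -6 − (-8) = 2.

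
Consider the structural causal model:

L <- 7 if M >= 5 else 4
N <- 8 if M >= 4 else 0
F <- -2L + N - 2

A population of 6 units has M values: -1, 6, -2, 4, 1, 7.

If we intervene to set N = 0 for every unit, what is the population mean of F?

-12

do(N=0) breaks N's dependence on M. With N=0 fixed, F across the units is -10, -16, -10, -10, -10, -16, mean -12.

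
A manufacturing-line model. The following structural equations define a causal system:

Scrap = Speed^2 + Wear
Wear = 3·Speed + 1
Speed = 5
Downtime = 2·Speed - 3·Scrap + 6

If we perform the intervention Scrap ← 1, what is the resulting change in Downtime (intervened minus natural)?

120

The intervention breaks the incoming arrows to Scrap: Scrap = Speed^2 + Wear no longer applies, and Scrap = 1.
Downtime = 2·Speed - 3·Scrap + 6  [with Speed=5, Scrap=1]  = 13
Without intervention: Wear = 3·Speed + 1  [with Speed=5]  = 16; Scrap = Speed^2 + Wear  [with Speed=5, Wear=16]  = 41; Downtime = 2·Speed - 3·Scrap + 6  [with Speed=5, Scrap=41]  = -107.
Change = 13 − (-107) = 120.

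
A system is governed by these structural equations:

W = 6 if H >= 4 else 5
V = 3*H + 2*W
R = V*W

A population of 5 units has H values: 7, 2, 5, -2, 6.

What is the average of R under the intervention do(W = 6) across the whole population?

136.8

Under do(W=6), W's equation is replaced by W=6 for every unit. Per-unit R: 198, 108, 162, 36, 180. Mean = 136.8.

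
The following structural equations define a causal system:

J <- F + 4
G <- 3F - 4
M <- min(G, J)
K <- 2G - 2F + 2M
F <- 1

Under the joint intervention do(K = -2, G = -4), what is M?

-4

Setting K = -2, G = -4 by intervention discards those variables' equations.
J = F + 4  [with F=1]  = 5
M = min(G, J)  [with G=-4, J=5]  = -4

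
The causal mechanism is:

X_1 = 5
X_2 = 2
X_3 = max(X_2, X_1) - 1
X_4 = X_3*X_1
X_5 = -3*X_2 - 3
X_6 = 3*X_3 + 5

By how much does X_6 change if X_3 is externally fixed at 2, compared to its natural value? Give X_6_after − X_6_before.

-6

The intervention breaks the incoming arrows to X_3: X_3 = max(X_2, X_1) - 1 no longer applies, and X_3 = 2.
X_6 = 3*X_3 + 5  [with X_3=2]  = 11
Without intervention: X_3 = max(X_2, X_1) - 1  [with X_2=2, X_1=5]  = 4; X_6 = 3*X_3 + 5  [with X_3=4]  = 17.
Change = 11 − 17 = -6.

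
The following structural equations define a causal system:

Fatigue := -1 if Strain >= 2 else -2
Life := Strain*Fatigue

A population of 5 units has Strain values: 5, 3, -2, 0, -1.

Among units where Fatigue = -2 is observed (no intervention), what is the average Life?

2

Conditioning on Fatigue=-2 selects the 3 unit(s) with Strain ∈ {-2, 0, -1}. Their Life values: 4, 0, 2. Mean = 2.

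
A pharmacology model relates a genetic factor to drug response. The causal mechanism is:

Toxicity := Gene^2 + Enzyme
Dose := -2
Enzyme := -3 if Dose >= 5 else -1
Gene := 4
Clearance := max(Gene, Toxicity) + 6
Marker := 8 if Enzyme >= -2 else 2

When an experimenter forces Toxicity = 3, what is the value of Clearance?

10

The intervention breaks the incoming arrows to Toxicity: Toxicity := Gene^2 + Enzyme no longer applies, and Toxicity = 3.
Clearance = max(Gene, Toxicity) + 6  [with Gene=4, Toxicity=3]  = 10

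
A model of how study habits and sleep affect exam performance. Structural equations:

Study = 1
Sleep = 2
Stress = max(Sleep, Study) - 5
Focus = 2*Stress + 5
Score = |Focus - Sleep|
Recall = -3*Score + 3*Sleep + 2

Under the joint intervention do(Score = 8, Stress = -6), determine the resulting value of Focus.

Under do(Score = 8, Stress = -6), each intervened variable's structural equation is replaced by its fixed value.
Focus = 2*Stress + 5  [with Stress=-6]  = -7

-7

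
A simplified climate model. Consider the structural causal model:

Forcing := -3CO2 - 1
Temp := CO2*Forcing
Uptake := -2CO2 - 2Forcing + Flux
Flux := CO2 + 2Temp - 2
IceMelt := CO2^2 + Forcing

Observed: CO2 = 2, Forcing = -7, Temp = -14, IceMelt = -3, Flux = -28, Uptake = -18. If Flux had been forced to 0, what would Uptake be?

The intervention breaks the incoming arrows to Flux: Flux := CO2 + 2Temp - 2 no longer applies, and Flux = 0.
Forcing = -3CO2 - 1  [with CO2=2]  = -7
Uptake = -2CO2 - 2Forcing + Flux  [with CO2=2, Forcing=-7, Flux=0]  = 10

10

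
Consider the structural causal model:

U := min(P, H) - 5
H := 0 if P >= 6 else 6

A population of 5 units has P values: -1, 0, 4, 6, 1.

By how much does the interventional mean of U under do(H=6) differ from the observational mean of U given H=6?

The intervention sets H=6 in all 5 units regardless of P. Recomputing U per unit gives -6, -5, -1, 1, -4; average -3.
Observing H=6 restricts to units where H's equation naturally yields 6: P ∈ {-1, 0, 4, 1}. In that subpopulation U = -6, -5, -1, -4, mean -4.
Difference = -3 − (-4) = 1.

1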